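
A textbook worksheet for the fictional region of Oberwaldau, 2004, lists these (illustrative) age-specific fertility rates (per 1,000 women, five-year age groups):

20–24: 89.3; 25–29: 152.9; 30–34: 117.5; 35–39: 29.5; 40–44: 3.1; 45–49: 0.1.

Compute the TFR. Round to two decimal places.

1.96

Sum of ASFRs = 89.3 + 152.9 + 117.5 + 29.5 + 3.1 + 0.1 = 392.4
TFR = 5 × 392.4 / 1000 = 1.962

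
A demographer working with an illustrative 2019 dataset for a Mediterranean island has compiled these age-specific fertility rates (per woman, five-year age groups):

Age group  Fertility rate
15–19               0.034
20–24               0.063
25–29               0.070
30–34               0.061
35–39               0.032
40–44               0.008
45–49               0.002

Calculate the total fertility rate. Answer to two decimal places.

1.35

Sum of ASFRs = 0.034 + 0.063 + 0.070 + 0.061 + 0.032 + 0.008 + 0.002 = 0.270
TFR = 5 × 0.270 = 1.35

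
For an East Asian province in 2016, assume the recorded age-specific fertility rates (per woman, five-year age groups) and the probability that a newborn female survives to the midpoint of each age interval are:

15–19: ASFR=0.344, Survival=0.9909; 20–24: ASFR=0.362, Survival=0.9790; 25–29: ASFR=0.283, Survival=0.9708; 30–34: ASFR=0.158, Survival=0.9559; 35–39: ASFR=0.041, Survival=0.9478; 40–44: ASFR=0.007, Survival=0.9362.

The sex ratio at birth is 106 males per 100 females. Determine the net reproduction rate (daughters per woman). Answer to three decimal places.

Proportion female at birth = 100 / (100 + 106) = 0.48544.
Weighting each age-specific rate by interval width and survival:
  15–19: 5 × 0.344 × 0.9909 = 1.70435
  20–24: 5 × 0.362 × 0.9790 = 1.77199
  25–29: 5 × 0.283 × 0.9708 = 1.37368
  30–34: 5 × 0.158 × 0.9559 = 0.75516
  35–39: 5 × 0.041 × 0.9478 = 0.19430
  40–44: 5 × 0.007 × 0.9362 = 0.03277
Sum = 5.83225
NRR = 0.48544 × 5.83225 = 2.83121
With NRR above 1 the population is above replacement fertility.

2.831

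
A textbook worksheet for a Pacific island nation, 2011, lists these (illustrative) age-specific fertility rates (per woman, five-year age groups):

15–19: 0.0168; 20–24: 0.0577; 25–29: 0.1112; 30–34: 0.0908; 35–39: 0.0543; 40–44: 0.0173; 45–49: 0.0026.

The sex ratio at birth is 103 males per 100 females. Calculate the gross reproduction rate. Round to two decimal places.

Proportion female at birth = 100 / (100 + 103) = 0.49261.
Sum of ASFRs = 0.0168 + 0.0577 + 0.1112 + 0.0908 + 0.0543 + 0.0173 + 0.0026 = 0.3507
TFR = 5 × 0.3507 = 1.7535
GRR = 0.49261 × 1.7535 = 0.86379

0.86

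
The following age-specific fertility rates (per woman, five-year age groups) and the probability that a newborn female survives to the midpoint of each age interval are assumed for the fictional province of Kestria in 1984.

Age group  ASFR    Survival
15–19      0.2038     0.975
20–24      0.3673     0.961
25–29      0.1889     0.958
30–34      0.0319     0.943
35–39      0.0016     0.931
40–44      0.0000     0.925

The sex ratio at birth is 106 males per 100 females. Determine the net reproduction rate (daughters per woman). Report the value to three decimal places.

Proportion female at birth = 100 / (100 + 106) = 0.48544.
Per-age-group product (5 × ASFR × survival probability):
  15–19: 5 × 0.2038 × 0.975 = 0.99353
  20–24: 5 × 0.3673 × 0.961 = 1.76488
  25–29: 5 × 0.1889 × 0.958 = 0.90483
  30–34: 5 × 0.0319 × 0.943 = 0.15041
  35–39: 5 × 0.0016 × 0.931 = 0.00745
  40–44: 5 × 0.0000 × 0.925 = 0.00000
Sum = 3.82110
NRR = 0.48544 × 3.82110 = 1.85491

1.855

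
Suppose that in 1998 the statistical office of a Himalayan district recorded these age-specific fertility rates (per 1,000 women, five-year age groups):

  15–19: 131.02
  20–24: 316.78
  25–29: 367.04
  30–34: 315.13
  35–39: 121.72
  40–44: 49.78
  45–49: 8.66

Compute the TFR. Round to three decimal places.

Sum of ASFRs = 131.02 + 316.78 + 367.04 + 315.13 + 121.72 + 49.78 + 8.66 = 1310.13
TFR = 5 × 1310.13 / 1000 = 6.55065

6.551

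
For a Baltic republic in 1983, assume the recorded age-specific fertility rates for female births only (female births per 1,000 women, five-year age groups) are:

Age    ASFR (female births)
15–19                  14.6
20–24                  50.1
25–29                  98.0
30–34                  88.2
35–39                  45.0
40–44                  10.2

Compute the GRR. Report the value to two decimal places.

1.53

Sum of female ASFRs = 14.6 + 50.1 + 98.0 + 88.2 + 45.0 + 10.2 = 306.1
GRR = 5 × 306.1 / 1000 = 1.5305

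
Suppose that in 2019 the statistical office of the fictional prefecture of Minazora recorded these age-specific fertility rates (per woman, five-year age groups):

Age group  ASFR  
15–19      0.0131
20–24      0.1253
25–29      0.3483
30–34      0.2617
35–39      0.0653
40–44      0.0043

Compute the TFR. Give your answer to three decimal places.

4.090

Sum of ASFRs = 0.0131 + 0.1253 + 0.3483 + 0.2617 + 0.0653 + 0.0043 = 0.8180
TFR = 5 × 0.8180 = 4.09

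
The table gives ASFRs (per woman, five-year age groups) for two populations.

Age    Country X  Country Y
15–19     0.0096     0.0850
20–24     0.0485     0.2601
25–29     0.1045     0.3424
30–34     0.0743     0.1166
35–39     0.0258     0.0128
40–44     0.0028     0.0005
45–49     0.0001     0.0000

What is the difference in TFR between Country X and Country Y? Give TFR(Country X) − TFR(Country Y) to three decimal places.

Country X:
  Sum of ASFRs = 0.0096 + 0.0485 + 0.1045 + 0.0743 + 0.0258 + 0.0028 + 0.0001 = 0.2656
  TFR = 5 × 0.2656 = 1.328
Country Y:
  Sum of ASFRs = 0.0850 + 0.2601 + 0.3424 + 0.1166 + 0.0128 + 0.0005 + 0.0000 = 0.8174
  TFR = 5 × 0.8174 = 4.087
Difference = 1.328 − 4.087 = -2.759

-2.759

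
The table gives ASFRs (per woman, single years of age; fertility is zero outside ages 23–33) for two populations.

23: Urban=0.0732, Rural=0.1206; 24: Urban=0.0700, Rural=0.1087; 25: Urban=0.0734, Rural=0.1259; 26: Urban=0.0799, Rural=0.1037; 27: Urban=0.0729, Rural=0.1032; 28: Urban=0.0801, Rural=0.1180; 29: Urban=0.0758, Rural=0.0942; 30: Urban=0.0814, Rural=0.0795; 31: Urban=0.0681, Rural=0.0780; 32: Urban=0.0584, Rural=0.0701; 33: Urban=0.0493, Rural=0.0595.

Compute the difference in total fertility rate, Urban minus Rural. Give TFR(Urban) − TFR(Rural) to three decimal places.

Urban:
  Sum of ASFRs = 0.0732 + 0.0700 + 0.0734 + 0.0799 + 0.0729 + 0.0801 + 0.0758 + 0.0814 + 0.0681 + 0.0584 + 0.0493 = 0.7825
  TFR = 0.7825
Rural:
  Sum of ASFRs = 0.1206 + 0.1087 + 0.1259 + 0.1037 + 0.1032 + 0.1180 + 0.0942 + 0.0795 + 0.0780 + 0.0701 + 0.0595 = 1.0614
  TFR = 1.0614
Difference = 0.7825 − 1.0614 = -0.2789

-0.279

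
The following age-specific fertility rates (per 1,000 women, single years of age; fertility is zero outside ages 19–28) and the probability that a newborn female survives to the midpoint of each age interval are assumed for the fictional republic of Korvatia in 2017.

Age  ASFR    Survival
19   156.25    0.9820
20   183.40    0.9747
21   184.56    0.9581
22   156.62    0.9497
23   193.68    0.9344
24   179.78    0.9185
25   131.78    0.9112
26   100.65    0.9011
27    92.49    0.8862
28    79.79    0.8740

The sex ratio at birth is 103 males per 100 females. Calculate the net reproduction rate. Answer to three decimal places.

Proportion female at birth = 100 / (100 + 103) = 0.49261.
Weighting each age-specific rate by interval width and survival:
  19: 1 × 156.25/1000 × 0.9820 = 0.15344
  20: 1 × 183.40/1000 × 0.9747 = 0.17876
  21: 1 × 184.56/1000 × 0.9581 = 0.17683
  22: 1 × 156.62/1000 × 0.9497 = 0.14874
  23: 1 × 193.68/1000 × 0.9344 = 0.18097
  24: 1 × 179.78/1000 × 0.9185 = 0.16513
  25: 1 × 131.78/1000 × 0.9112 = 0.12008
  26: 1 × 100.65/1000 × 0.9011 = 0.09070
  27: 1 × 92.49/1000 × 0.8862 = 0.08196
  28: 1 × 79.79/1000 × 0.8740 = 0.06974
Sum = 1.36635
NRR = 0.49261 × 1.36635 = 0.67308

0.673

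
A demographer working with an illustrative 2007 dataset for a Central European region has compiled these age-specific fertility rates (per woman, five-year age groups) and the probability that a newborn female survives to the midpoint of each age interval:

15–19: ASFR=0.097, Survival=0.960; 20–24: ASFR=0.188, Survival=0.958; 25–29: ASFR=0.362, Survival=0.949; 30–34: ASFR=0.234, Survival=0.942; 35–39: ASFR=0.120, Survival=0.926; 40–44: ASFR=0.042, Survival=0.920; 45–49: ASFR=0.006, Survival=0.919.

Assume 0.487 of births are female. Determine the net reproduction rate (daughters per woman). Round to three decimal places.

2.417

Proportion female at birth = 0.487.
Per-age-group product (5 × ASFR × survival probability):
  15–19: 5 × 0.097 × 0.960 = 0.46560
  20–24: 5 × 0.188 × 0.958 = 0.90052
  25–29: 5 × 0.362 × 0.949 = 1.71769
  30–34: 5 × 0.234 × 0.942 = 1.10214
  35–39: 5 × 0.120 × 0.926 = 0.55560
  40–44: 5 × 0.042 × 0.920 = 0.19320
  45–49: 5 × 0.006 × 0.919 = 0.02757
Sum = 4.96232
NRR = 0.487 × 4.96232 = 2.41665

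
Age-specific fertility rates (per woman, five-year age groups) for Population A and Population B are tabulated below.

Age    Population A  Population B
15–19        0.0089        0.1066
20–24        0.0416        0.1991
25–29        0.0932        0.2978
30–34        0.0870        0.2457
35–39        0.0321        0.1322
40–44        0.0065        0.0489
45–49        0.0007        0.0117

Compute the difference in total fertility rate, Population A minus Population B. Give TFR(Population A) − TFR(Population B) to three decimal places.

-3.860

Population A:
  Sum of ASFRs = 0.0089 + 0.0416 + 0.0932 + 0.0870 + 0.0321 + 0.0065 + 0.0007 = 0.2700
  TFR = 5 × 0.2700 = 1.35
Population B:
  Sum of ASFRs = 0.1066 + 0.1991 + 0.2978 + 0.2457 + 0.1322 + 0.0489 + 0.0117 = 1.0420
  TFR = 5 × 1.0420 = 5.21
Difference = 1.35 − 5.21 = -3.86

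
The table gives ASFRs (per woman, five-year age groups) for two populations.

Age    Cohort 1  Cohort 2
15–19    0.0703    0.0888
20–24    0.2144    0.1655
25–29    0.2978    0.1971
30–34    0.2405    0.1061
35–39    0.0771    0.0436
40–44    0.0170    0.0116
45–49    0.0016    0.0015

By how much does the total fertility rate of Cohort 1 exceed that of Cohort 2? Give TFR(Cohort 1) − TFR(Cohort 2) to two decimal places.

Cohort 1:
  Sum of ASFRs = 0.0703 + 0.2144 + 0.2978 + 0.2405 + 0.0771 + 0.0170 + 0.0016 = 0.9187
  TFR = 5 × 0.9187 = 4.5935
Cohort 2:
  Sum of ASFRs = 0.0888 + 0.1655 + 0.1971 + 0.1061 + 0.0436 + 0.0116 + 0.0015 = 0.6142
  TFR = 5 × 0.6142 = 3.071
Difference = 4.5935 − 3.071 = 1.5225

1.52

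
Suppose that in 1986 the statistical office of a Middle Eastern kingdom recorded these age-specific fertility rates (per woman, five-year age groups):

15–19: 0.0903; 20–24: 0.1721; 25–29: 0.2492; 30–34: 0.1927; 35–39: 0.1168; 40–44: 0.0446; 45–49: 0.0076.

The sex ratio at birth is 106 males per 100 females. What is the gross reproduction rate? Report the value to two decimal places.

2.12

Proportion female at birth = 100 / (100 + 106) = 0.48544.
Sum of ASFRs = 0.0903 + 0.1721 + 0.2492 + 0.1927 + 0.1168 + 0.0446 + 0.0076 = 0.8733
TFR = 5 × 0.8733 = 4.3665
GRR = 0.48544 × 4.3665 = 2.11967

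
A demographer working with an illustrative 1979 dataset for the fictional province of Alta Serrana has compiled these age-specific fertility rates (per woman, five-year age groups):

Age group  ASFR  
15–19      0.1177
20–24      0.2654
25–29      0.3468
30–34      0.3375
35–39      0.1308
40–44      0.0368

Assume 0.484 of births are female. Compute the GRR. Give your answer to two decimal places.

Proportion female at birth = 0.484.
Sum of ASFRs = 0.1177 + 0.2654 + 0.3468 + 0.3375 + 0.1308 + 0.0368 = 1.2350
TFR = 5 × 1.2350 = 6.175
GRR = 0.484 × 6.175 = 2.98870

2.99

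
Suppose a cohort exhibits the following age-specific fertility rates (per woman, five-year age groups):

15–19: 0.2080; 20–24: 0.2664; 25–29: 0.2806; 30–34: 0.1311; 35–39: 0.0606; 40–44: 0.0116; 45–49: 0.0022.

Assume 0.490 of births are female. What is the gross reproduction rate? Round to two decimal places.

Proportion female at birth = 0.490.
Sum of ASFRs = 0.2080 + 0.2664 + 0.2806 + 0.1311 + 0.0606 + 0.0116 + 0.0022 = 0.9605
TFR = 5 × 0.9605 = 4.8025
GRR = 0.490 × 4.8025 = 2.35323

2.35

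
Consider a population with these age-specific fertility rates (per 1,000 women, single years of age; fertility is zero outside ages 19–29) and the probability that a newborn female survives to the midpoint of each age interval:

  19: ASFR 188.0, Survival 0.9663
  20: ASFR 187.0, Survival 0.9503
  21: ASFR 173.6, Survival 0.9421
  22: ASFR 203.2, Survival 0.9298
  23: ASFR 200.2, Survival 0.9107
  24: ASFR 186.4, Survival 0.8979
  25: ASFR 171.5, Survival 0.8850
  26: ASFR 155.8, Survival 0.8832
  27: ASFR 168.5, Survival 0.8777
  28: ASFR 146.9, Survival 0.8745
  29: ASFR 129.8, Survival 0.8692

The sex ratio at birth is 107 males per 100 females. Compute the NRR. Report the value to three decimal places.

Proportion female at birth = 100 / (100 + 107) = 0.48309.
Per-age-group product (1 × ASFR × survival probability):
  19: 1 × 188.0/1000 × 0.9663 = 0.18166
  20: 1 × 187.0/1000 × 0.9503 = 0.17771
  21: 1 × 173.6/1000 × 0.9421 = 0.16355
  22: 1 × 203.2/1000 × 0.9298 = 0.18894
  23: 1 × 200.2/1000 × 0.9107 = 0.18232
  24: 1 × 186.4/1000 × 0.8979 = 0.16737
  25: 1 × 171.5/1000 × 0.8850 = 0.15178
  26: 1 × 155.8/1000 × 0.8832 = 0.13760
  27: 1 × 168.5/1000 × 0.8777 = 0.14789
  28: 1 × 146.9/1000 × 0.8745 = 0.12846
  29: 1 × 129.8/1000 × 0.8692 = 0.11282
Sum = 1.74010
NRR = 0.48309 × 1.74010 = 0.84062

0.841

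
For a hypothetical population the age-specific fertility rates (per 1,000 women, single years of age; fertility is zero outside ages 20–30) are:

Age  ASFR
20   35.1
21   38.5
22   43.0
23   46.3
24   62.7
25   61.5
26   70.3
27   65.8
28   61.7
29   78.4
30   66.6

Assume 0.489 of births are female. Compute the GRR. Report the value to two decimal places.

0.31

Proportion female at birth = 0.489.
Sum of ASFRs = 35.1 + 38.5 + 43.0 + 46.3 + 62.7 + 61.5 + 70.3 + 65.8 + 61.7 + 78.4 + 66.6 = 629.9
TFR = 629.9 / 1000 = 0.6299
GRR = 0.489 × 0.6299 = 0.30802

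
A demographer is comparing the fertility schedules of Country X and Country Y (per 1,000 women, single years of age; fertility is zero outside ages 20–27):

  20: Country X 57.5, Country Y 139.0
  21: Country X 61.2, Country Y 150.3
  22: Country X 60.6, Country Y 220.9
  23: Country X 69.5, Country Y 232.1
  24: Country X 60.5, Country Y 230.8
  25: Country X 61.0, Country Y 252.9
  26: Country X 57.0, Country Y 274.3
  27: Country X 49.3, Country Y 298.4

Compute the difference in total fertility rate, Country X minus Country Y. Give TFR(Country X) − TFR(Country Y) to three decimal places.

Country X:
  Sum of ASFRs = 57.5 + 61.2 + 60.6 + 69.5 + 60.5 + 61.0 + 57.0 + 49.3 = 476.6
  TFR = 476.6 / 1000 = 0.4766
Country Y:
  Sum of ASFRs = 139.0 + 150.3 + 220.9 + 232.1 + 230.8 + 252.9 + 274.3 + 298.4 = 1798.7
  TFR = 1798.7 / 1000 = 1.7987
Difference = 0.4766 − 1.7987 = -1.3221

-1.322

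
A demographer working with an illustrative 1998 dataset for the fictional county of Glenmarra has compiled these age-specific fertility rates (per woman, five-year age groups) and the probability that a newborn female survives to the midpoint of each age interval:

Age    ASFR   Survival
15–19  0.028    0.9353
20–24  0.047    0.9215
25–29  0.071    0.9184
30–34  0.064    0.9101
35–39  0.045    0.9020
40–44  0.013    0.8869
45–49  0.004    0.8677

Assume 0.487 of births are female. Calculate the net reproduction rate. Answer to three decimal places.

0.605

Proportion female at birth = 0.487.
Per-age-group product (5 × ASFR × survival probability):
  15–19: 5 × 0.028 × 0.9353 = 0.13094
  20–24: 5 × 0.047 × 0.9215 = 0.21655
  25–29: 5 × 0.071 × 0.9184 = 0.32603
  30–34: 5 × 0.064 × 0.9101 = 0.29123
  35–39: 5 × 0.045 × 0.9020 = 0.20295
  40–44: 5 × 0.013 × 0.8869 = 0.05765
  45–49: 5 × 0.004 × 0.8677 = 0.01735
Sum = 1.24270
NRR = 0.487 × 1.24270 = 0.60519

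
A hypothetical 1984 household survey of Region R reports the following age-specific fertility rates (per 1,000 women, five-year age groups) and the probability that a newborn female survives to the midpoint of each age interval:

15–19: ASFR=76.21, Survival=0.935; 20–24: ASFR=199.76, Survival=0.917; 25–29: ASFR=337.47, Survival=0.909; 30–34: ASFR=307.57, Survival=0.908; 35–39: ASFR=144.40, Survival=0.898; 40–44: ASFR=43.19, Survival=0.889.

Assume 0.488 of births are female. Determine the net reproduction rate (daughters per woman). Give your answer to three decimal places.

2.461

Proportion female at birth = 0.488.
Survival-weighted fertility by age (5·fₓ·Sₓ):
  15–19: 5 × 76.21/1000 × 0.935 = 0.35628
  20–24: 5 × 199.76/1000 × 0.917 = 0.91590
  25–29: 5 × 337.47/1000 × 0.909 = 1.53380
  30–34: 5 × 307.57/1000 × 0.908 = 1.39637
  35–39: 5 × 144.40/1000 × 0.898 = 0.64836
  40–44: 5 × 43.19/1000 × 0.889 = 0.19198
Sum = 5.04269
NRR = 0.488 × 5.04269 = 2.46083
With NRR above 1 the population is above replacement fertility.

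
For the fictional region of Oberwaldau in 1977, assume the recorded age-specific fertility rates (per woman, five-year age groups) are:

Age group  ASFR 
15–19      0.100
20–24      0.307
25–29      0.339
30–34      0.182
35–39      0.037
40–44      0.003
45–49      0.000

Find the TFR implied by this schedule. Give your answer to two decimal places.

Sum of ASFRs = 0.100 + 0.307 + 0.339 + 0.182 + 0.037 + 0.003 + 0.000 = 0.968
TFR = 5 × 0.968 = 4.84

4.84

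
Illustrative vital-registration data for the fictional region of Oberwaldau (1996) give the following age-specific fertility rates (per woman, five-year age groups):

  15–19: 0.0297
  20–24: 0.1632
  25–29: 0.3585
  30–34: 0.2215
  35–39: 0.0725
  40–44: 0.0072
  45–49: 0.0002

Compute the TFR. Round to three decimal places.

Sum of ASFRs = 0.0297 + 0.1632 + 0.3585 + 0.2215 + 0.0725 + 0.0072 + 0.0002 = 0.8528
TFR = 5 × 0.8528 = 4.264

4.264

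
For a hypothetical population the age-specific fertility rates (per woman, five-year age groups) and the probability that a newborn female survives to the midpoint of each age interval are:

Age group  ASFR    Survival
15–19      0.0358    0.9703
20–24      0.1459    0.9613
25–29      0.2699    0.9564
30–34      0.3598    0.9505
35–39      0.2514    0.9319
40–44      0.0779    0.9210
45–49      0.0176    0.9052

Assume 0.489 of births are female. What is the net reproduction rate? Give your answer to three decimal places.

2.682

Proportion female at birth = 0.489.
Per-age-group product (5 × ASFR × survival probability):
  15–19: 5 × 0.0358 × 0.9703 = 0.17368
  20–24: 5 × 0.1459 × 0.9613 = 0.70127
  25–29: 5 × 0.2699 × 0.9564 = 1.29066
  30–34: 5 × 0.3598 × 0.9505 = 1.70995
  35–39: 5 × 0.2514 × 0.9319 = 1.17140
  40–44: 5 × 0.0779 × 0.9210 = 0.35873
  45–49: 5 × 0.0176 × 0.9052 = 0.07966
Sum = 5.48535
NRR = 0.489 × 5.48535 = 2.68234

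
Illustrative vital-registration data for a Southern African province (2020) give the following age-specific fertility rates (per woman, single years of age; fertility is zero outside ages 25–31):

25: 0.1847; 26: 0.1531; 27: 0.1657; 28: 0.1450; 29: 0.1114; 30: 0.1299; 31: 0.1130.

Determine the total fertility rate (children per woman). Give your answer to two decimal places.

1.00

Sum of ASFRs = 0.1847 + 0.1531 + 0.1657 + 0.1450 + 0.1114 + 0.1299 + 0.1130 = 1.0028
TFR = 1.0028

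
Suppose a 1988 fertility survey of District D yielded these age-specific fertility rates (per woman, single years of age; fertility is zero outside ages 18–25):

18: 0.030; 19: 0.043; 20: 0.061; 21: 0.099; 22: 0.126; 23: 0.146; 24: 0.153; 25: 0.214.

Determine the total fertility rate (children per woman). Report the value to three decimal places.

Sum of ASFRs = 0.030 + 0.043 + 0.061 + 0.099 + 0.126 + 0.146 + 0.153 + 0.214 = 0.872
TFR = 0.872

0.872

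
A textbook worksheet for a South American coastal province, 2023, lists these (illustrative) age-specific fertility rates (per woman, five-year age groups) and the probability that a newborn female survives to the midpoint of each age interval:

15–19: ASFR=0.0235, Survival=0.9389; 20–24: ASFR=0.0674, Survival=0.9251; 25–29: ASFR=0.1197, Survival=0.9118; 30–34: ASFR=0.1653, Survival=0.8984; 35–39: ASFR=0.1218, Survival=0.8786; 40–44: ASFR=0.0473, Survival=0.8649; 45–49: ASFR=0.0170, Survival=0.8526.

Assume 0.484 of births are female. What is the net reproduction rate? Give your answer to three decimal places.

1.221

Proportion female at birth = 0.484.
Weighting each age-specific rate by interval width and survival:
  15–19: 5 × 0.0235 × 0.9389 = 0.11032
  20–24: 5 × 0.0674 × 0.9251 = 0.31176
  25–29: 5 × 0.1197 × 0.9118 = 0.54571
  30–34: 5 × 0.1653 × 0.8984 = 0.74253
  35–39: 5 × 0.1218 × 0.8786 = 0.53507
  40–44: 5 × 0.0473 × 0.8649 = 0.20455
  45–49: 5 × 0.0170 × 0.8526 = 0.07247
Sum = 2.52241
NRR = 0.484 × 2.52241 = 1.22085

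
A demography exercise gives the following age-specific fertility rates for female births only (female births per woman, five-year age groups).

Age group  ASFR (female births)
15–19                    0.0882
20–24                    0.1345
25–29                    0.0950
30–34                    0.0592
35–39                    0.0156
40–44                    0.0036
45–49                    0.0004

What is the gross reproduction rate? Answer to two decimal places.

Sum of female ASFRs = 0.0882 + 0.1345 + 0.0950 + 0.0592 + 0.0156 + 0.0036 + 0.0004 = 0.3965
GRR = 5 × 0.3965 = 1.9825

1.98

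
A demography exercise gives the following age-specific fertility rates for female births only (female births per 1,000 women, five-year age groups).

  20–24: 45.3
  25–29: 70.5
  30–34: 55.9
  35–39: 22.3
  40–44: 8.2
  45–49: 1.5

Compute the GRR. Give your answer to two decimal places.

Sum of female ASFRs = 45.3 + 70.5 + 55.9 + 22.3 + 8.2 + 1.5 = 203.7
GRR = 5 × 203.7 / 1000 = 1.0185

1.02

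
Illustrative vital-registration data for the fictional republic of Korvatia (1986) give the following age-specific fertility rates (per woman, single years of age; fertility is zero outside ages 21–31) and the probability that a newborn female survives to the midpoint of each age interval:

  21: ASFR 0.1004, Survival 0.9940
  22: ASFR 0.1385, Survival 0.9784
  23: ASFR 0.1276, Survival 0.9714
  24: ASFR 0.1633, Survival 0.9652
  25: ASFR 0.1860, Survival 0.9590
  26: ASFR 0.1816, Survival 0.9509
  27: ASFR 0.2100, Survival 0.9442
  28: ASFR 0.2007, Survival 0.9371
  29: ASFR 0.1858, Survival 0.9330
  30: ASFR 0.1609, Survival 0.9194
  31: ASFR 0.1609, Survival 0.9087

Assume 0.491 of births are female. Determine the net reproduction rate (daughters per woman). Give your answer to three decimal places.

0.845

Proportion female at birth = 0.491.
Weighting each age-specific rate by interval width and survival:
  21: 1 × 0.1004 × 0.9940 = 0.09980
  22: 1 × 0.1385 × 0.9784 = 0.13551
  23: 1 × 0.1276 × 0.9714 = 0.12395
  24: 1 × 0.1633 × 0.9652 = 0.15762
  25: 1 × 0.1860 × 0.9590 = 0.17837
  26: 1 × 0.1816 × 0.9509 = 0.17268
  27: 1 × 0.2100 × 0.9442 = 0.19828
  28: 1 × 0.2007 × 0.9371 = 0.18808
  29: 1 × 0.1858 × 0.9330 = 0.17335
  30: 1 × 0.1609 × 0.9194 = 0.14793
  31: 1 × 0.1609 × 0.9087 = 0.14621
Sum = 1.72178
NRR = 0.491 × 1.72178 = 0.84539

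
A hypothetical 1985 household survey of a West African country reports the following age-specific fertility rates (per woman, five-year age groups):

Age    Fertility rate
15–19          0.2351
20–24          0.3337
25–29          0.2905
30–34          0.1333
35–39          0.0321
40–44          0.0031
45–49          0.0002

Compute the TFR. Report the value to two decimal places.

Sum of ASFRs = 0.2351 + 0.3337 + 0.2905 + 0.1333 + 0.0321 + 0.0031 + 0.0002 = 1.0280
TFR = 5 × 1.0280 = 5.14

5.14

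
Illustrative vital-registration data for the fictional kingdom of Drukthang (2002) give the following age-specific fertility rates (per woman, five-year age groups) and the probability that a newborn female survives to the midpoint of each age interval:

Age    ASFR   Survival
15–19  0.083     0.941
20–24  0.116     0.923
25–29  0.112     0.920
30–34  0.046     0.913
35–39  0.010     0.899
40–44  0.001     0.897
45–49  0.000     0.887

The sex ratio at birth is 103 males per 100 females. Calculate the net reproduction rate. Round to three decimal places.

Proportion female at birth = 100 / (100 + 103) = 0.49261.
Per-age-group product (5 × ASFR × survival probability):
  15–19: 5 × 0.083 × 0.941 = 0.39052
  20–24: 5 × 0.116 × 0.923 = 0.53534
  25–29: 5 × 0.112 × 0.920 = 0.51520
  30–34: 5 × 0.046 × 0.913 = 0.20999
  35–39: 5 × 0.010 × 0.899 = 0.04495
  40–44: 5 × 0.001 × 0.897 = 0.00449
  45–49: 5 × 0.000 × 0.887 = 0.00000
Sum = 1.70049
NRR = 0.49261 × 1.70049 = 0.83768

0.838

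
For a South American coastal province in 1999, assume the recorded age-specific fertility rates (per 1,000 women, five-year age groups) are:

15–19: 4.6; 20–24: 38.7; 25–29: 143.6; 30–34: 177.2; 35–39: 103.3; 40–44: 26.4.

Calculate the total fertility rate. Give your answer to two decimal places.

Sum of ASFRs = 4.6 + 38.7 + 143.6 + 177.2 + 103.3 + 26.4 = 493.8
TFR = 5 × 493.8 / 1000 = 2.469

2.47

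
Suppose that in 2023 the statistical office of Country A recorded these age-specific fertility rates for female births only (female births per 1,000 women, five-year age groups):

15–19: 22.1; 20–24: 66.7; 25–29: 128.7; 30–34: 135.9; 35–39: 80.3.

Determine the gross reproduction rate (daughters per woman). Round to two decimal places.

Sum of female ASFRs = 22.1 + 66.7 + 128.7 + 135.9 + 80.3 = 433.7
GRR = 5 × 433.7 / 1000 = 2.1685

2.17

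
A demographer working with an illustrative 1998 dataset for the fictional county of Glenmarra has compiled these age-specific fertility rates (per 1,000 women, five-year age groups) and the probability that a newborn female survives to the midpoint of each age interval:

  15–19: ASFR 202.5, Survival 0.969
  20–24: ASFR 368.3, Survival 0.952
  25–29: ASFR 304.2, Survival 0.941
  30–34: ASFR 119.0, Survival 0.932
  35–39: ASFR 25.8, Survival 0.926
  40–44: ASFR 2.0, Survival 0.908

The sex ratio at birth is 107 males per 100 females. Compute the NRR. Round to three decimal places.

2.342

Proportion female at birth = 100 / (100 + 107) = 0.48309.
Survival-weighted fertility by age (5·fₓ·Sₓ):
  15–19: 5 × 202.5/1000 × 0.969 = 0.98111
  20–24: 5 × 368.3/1000 × 0.952 = 1.75311
  25–29: 5 × 304.2/1000 × 0.941 = 1.43126
  30–34: 5 × 119.0/1000 × 0.932 = 0.55454
  35–39: 5 × 25.8/1000 × 0.926 = 0.11945
  40–44: 5 × 2.0/1000 × 0.908 = 0.00908
Sum = 4.84855
NRR = 0.48309 × 4.84855 = 2.34229
An NRR exceeding 1 indicates intrinsic growth under these rates.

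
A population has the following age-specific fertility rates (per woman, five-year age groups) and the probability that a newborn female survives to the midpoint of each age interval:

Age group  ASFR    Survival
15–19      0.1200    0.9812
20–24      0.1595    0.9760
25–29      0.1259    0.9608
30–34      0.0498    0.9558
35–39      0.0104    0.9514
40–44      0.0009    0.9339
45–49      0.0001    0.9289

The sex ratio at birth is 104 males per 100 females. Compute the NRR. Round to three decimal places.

1.110

Proportion female at birth = 100 / (100 + 104) = 0.49020.
Weighting each age-specific rate by interval width and survival:
  15–19: 5 × 0.1200 × 0.9812 = 0.58872
  20–24: 5 × 0.1595 × 0.9760 = 0.77836
  25–29: 5 × 0.1259 × 0.9608 = 0.60482
  30–34: 5 × 0.0498 × 0.9558 = 0.23799
  35–39: 5 × 0.0104 × 0.9514 = 0.04947
  40–44: 5 × 0.0009 × 0.9339 = 0.00420
  45–49: 5 × 0.0001 × 0.9289 = 0.00046
Sum = 2.26402
NRR = 0.49020 × 2.26402 = 1.10982
NRR > 1, so each generation more than replaces itself.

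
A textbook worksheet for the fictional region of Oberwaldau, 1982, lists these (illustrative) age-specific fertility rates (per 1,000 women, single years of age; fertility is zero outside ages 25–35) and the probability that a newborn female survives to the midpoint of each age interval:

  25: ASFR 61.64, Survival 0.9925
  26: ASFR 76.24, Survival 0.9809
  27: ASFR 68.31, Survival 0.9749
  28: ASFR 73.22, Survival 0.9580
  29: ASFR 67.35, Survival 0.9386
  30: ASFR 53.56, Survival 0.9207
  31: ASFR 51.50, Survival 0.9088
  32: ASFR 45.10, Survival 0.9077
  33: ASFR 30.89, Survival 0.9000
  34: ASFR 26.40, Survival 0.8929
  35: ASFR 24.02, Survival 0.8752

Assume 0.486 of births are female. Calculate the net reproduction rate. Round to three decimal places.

Proportion female at birth = 0.486.
Per-age-group product (1 × ASFR × survival probability):
  25: 1 × 61.64/1000 × 0.9925 = 0.06118
  26: 1 × 76.24/1000 × 0.9809 = 0.07478
  27: 1 × 68.31/1000 × 0.9749 = 0.06660
  28: 1 × 73.22/1000 × 0.9580 = 0.07014
  29: 1 × 67.35/1000 × 0.9386 = 0.06321
  30: 1 × 53.56/1000 × 0.9207 = 0.04931
  31: 1 × 51.50/1000 × 0.9088 = 0.04680
  32: 1 × 45.10/1000 × 0.9077 = 0.04094
  33: 1 × 30.89/1000 × 0.9000 = 0.02780
  34: 1 × 26.40/1000 × 0.8929 = 0.02357
  35: 1 × 24.02/1000 × 0.8752 = 0.02102
Sum = 0.54535
NRR = 0.486 × 0.54535 = 0.26504

0.265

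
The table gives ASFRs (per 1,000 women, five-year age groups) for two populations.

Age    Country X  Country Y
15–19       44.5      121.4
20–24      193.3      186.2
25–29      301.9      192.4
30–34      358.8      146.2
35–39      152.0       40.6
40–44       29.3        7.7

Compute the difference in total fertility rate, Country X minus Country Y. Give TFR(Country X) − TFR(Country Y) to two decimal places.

Country X:
  Sum of ASFRs = 44.5 + 193.3 + 301.9 + 358.8 + 152.0 + 29.3 = 1079.8
  TFR = 5 × 1079.8 / 1000 = 5.399
Country Y:
  Sum of ASFRs = 121.4 + 186.2 + 192.4 + 146.2 + 40.6 + 7.7 = 694.5
  TFR = 5 × 694.5 / 1000 = 3.4725
Difference = 5.399 − 3.4725 = 1.9265

1.93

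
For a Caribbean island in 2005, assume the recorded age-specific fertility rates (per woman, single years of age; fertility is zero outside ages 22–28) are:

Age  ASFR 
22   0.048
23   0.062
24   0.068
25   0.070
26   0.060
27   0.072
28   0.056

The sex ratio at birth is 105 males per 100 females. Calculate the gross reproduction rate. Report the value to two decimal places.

0.21

Proportion female at birth = 100 / (100 + 105) = 0.48780.
Sum of ASFRs = 0.048 + 0.062 + 0.068 + 0.070 + 0.060 + 0.072 + 0.056 = 0.436
TFR = 0.436
GRR = 0.48780 × 0.436 = 0.21268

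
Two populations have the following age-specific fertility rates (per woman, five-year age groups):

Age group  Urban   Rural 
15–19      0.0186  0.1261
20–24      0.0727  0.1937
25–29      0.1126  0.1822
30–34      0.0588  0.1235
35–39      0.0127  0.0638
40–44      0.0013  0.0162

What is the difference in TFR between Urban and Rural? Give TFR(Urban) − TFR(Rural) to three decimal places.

Urban:
  Sum of ASFRs = 0.0186 + 0.0727 + 0.1126 + 0.0588 + 0.0127 + 0.0013 = 0.2767
  TFR = 5 × 0.2767 = 1.3835
Rural:
  Sum of ASFRs = 0.1261 + 0.1937 + 0.1822 + 0.1235 + 0.0638 + 0.0162 = 0.7055
  TFR = 5 × 0.7055 = 3.5275
Difference = 1.3835 − 3.5275 = -2.144

-2.144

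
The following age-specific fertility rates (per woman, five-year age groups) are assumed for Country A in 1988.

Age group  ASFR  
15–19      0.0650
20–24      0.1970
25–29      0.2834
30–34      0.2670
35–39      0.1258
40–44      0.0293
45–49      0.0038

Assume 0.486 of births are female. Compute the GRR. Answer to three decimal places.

2.360

Proportion female at birth = 0.486.
Sum of ASFRs = 0.0650 + 0.1970 + 0.2834 + 0.2670 + 0.1258 + 0.0293 + 0.0038 = 0.9713
TFR = 5 × 0.9713 = 4.8565
GRR = 0.486 × 4.8565 = 2.36026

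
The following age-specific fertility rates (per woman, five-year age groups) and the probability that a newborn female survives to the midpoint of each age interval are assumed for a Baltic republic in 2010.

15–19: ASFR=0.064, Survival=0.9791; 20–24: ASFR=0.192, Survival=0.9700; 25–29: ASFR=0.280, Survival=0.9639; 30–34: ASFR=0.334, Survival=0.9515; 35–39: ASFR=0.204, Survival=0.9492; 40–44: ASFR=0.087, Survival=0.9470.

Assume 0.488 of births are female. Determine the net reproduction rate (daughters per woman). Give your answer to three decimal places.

Proportion female at birth = 0.488.
Each age group contributes 5 × ASFR × survival:
  15–19: 5 × 0.064 × 0.9791 = 0.31331
  20–24: 5 × 0.192 × 0.9700 = 0.93120
  25–29: 5 × 0.280 × 0.9639 = 1.34946
  30–34: 5 × 0.334 × 0.9515 = 1.58901
  35–39: 5 × 0.204 × 0.9492 = 0.96818
  40–44: 5 × 0.087 × 0.9470 = 0.41195
Sum = 5.56311
NRR = 0.488 × 5.56311 = 2.71480
An NRR exceeding 1 indicates intrinsic growth under these rates.

2.715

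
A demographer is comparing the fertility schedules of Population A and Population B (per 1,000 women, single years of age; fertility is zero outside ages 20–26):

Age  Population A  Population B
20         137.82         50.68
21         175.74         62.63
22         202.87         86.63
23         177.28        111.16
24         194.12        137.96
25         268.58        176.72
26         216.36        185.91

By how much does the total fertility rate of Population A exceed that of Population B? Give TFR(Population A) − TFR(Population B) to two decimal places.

Population A:
  Sum of ASFRs = 137.82 + 175.74 + 202.87 + 177.28 + 194.12 + 268.58 + 216.36 = 1372.77
  TFR = 1372.77 / 1000 = 1.37277
Population B:
  Sum of ASFRs = 50.68 + 62.63 + 86.63 + 111.16 + 137.96 + 176.72 + 185.91 = 811.69
  TFR = 811.69 / 1000 = 0.81169
Difference = 1.37277 − 0.81169 = 0.56108

0.56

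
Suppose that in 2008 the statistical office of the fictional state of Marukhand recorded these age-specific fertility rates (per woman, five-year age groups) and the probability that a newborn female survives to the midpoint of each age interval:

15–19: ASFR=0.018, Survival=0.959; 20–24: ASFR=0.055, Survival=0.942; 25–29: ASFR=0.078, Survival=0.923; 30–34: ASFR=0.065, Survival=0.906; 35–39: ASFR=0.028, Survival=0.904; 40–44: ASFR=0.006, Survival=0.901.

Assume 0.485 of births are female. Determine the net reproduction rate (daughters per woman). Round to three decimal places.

0.559

Proportion female at birth = 0.485.
Per-age-group product (5 × ASFR × survival probability):
  15–19: 5 × 0.018 × 0.959 = 0.08631
  20–24: 5 × 0.055 × 0.942 = 0.25905
  25–29: 5 × 0.078 × 0.923 = 0.35997
  30–34: 5 × 0.065 × 0.906 = 0.29445
  35–39: 5 × 0.028 × 0.904 = 0.12656
  40–44: 5 × 0.006 × 0.901 = 0.02703
Sum = 1.15337
NRR = 0.485 × 1.15337 = 0.55938
An NRR under 1 implies long-run decline under these rates.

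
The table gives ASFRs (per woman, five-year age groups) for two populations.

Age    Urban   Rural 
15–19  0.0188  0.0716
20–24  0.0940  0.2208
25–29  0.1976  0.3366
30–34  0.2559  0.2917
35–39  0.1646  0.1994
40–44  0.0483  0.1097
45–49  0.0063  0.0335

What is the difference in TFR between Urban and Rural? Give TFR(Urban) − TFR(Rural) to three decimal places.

-2.389

Urban:
  Sum of ASFRs = 0.0188 + 0.0940 + 0.1976 + 0.2559 + 0.1646 + 0.0483 + 0.0063 = 0.7855
  TFR = 5 × 0.7855 = 3.9275
Rural:
  Sum of ASFRs = 0.0716 + 0.2208 + 0.3366 + 0.2917 + 0.1994 + 0.1097 + 0.0335 = 1.2633
  TFR = 5 × 1.2633 = 6.3165
Difference = 3.9275 − 6.3165 = -2.389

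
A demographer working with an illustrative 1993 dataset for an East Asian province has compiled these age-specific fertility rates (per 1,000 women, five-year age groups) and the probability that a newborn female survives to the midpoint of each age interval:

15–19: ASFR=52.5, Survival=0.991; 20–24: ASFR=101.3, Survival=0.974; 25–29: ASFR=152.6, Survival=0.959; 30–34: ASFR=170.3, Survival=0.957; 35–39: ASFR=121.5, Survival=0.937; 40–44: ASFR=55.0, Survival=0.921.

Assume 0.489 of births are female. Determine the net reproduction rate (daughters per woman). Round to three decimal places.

Proportion female at birth = 0.489.
Survival-weighted fertility by age (5·fₓ·Sₓ):
  15–19: 5 × 52.5/1000 × 0.991 = 0.26014
  20–24: 5 × 101.3/1000 × 0.974 = 0.49333
  25–29: 5 × 152.6/1000 × 0.959 = 0.73172
  30–34: 5 × 170.3/1000 × 0.957 = 0.81489
  35–39: 5 × 121.5/1000 × 0.937 = 0.56923
  40–44: 5 × 55.0/1000 × 0.921 = 0.25328
Sum = 3.12259
NRR = 0.489 × 3.12259 = 1.52695
With NRR above 1 the population is above replacement fertility.

1.527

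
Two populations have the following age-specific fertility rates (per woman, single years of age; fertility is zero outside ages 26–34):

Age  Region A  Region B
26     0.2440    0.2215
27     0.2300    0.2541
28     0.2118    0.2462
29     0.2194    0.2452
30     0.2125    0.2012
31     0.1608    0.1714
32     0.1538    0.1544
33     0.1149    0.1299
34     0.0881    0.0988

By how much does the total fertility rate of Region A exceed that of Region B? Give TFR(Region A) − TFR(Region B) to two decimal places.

Region A:
  Sum of ASFRs = 0.2440 + 0.2300 + 0.2118 + 0.2194 + 0.2125 + 0.1608 + 0.1538 + 0.1149 + 0.0881 = 1.6353
  TFR = 1.6353
Region B:
  Sum of ASFRs = 0.2215 + 0.2541 + 0.2462 + 0.2452 + 0.2012 + 0.1714 + 0.1544 + 0.1299 + 0.0988 = 1.7227
  TFR = 1.7227
Difference = 1.6353 − 1.7227 = -0.0874

-0.09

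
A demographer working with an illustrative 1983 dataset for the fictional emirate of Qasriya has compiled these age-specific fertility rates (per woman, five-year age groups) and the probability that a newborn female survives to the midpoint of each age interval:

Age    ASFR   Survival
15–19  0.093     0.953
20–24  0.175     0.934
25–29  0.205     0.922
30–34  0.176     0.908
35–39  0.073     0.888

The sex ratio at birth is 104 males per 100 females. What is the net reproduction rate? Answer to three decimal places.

1.632

Proportion female at birth = 100 / (100 + 104) = 0.49020.
Each age group contributes 5 × ASFR × survival:
  15–19: 5 × 0.093 × 0.953 = 0.44315
  20–24: 5 × 0.175 × 0.934 = 0.81725
  25–29: 5 × 0.205 × 0.922 = 0.94505
  30–34: 5 × 0.176 × 0.908 = 0.79904
  35–39: 5 × 0.073 × 0.888 = 0.32412
Sum = 3.32861
NRR = 0.49020 × 3.32861 = 1.63168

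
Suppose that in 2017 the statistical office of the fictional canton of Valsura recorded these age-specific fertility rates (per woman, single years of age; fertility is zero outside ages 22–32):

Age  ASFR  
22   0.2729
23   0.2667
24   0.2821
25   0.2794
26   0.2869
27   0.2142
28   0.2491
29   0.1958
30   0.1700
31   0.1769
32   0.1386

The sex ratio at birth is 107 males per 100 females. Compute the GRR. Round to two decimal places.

Proportion female at birth = 100 / (100 + 107) = 0.48309.
Sum of ASFRs = 0.2729 + 0.2667 + 0.2821 + 0.2794 + 0.2869 + 0.2142 + 0.2491 + 0.1958 + 0.1700 + 0.1769 + 0.1386 = 2.5326
TFR = 2.5326
GRR = 0.48309 × 2.5326 = 1.22347

1.22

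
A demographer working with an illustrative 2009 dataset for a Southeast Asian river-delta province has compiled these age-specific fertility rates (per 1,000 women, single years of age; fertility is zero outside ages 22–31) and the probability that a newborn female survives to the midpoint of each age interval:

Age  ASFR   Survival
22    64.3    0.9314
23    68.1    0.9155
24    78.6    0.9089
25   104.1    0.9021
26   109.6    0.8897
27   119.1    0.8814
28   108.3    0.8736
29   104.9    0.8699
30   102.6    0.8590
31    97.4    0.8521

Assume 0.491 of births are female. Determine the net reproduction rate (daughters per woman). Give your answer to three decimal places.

Proportion female at birth = 0.491.
Survival-weighted fertility by age (1·fₓ·Sₓ):
  22: 1 × 64.3/1000 × 0.9314 = 0.05989
  23: 1 × 68.1/1000 × 0.9155 = 0.06235
  24: 1 × 78.6/1000 × 0.9089 = 0.07144
  25: 1 × 104.1/1000 × 0.9021 = 0.09391
  26: 1 × 109.6/1000 × 0.8897 = 0.09751
  27: 1 × 119.1/1000 × 0.8814 = 0.10497
  28: 1 × 108.3/1000 × 0.8736 = 0.09461
  29: 1 × 104.9/1000 × 0.8699 = 0.09125
  30: 1 × 102.6/1000 × 0.8590 = 0.08813
  31: 1 × 97.4/1000 × 0.8521 = 0.08299
Sum = 0.84705
NRR = 0.491 × 0.84705 = 0.41590
With NRR below 1 the population is below replacement fertility.

0.416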